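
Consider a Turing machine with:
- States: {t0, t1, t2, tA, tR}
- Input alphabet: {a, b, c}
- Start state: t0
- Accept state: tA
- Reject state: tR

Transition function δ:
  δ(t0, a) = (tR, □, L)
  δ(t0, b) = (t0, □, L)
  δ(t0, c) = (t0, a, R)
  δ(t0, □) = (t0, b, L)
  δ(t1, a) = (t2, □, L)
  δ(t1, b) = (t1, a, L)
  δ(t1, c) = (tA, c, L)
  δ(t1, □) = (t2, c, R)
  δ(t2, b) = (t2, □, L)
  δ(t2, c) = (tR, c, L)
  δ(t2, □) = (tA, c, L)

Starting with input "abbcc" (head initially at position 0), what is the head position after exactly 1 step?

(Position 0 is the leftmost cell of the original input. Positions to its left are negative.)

Execution trace (head position shown):
Step 0: [t0]abbcc  (head at position 0)
Step 1: move left → [tR]□□bbcc  (head at position -1)

After 1 step, the head is at position -1.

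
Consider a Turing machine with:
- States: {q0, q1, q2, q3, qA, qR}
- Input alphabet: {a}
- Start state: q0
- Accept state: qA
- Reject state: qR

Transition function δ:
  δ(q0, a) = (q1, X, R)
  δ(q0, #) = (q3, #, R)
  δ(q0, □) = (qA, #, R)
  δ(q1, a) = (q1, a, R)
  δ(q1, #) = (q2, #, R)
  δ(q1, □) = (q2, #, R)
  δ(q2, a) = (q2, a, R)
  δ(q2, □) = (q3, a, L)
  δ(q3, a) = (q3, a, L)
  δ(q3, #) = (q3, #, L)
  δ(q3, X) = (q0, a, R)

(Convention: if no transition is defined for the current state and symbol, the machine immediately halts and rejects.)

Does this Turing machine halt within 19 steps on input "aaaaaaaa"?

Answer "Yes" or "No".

Execution trace:
Initial: [q0]aaaaaaaa
Step 1: δ(q0, a) = (q1, X, R) → X[q1]aaaaaaa
Step 2: δ(q1, a) = (q1, a, R) → Xa[q1]aaaaaa
Step 3: δ(q1, a) = (q1, a, R) → Xaa[q1]aaaaa
Step 4: δ(q1, a) = (q1, a, R) → Xaaa[q1]aaaa
Step 5: δ(q1, a) = (q1, a, R) → Xaaaa[q1]aaa
Step 6: δ(q1, a) = (q1, a, R) → Xaaaaa[q1]aa
Step 7: δ(q1, a) = (q1, a, R) → Xaaaaaa[q1]a
Step 8: δ(q1, a) = (q1, a, R) → Xaaaaaaa[q1]□
Step 9: δ(q1, □) = (q2, #, R) → Xaaaaaaa#[q2]□
Step 10: δ(q2, □) = (q3, a, L) → Xaaaaaaa[q3]#a
Step 11: δ(q3, #) = (q3, #, L) → Xaaaaaa[q3]a#a
Step 12: δ(q3, a) = (q3, a, L) → Xaaaaa[q3]aa#a
Step 13: δ(q3, a) = (q3, a, L) → Xaaaa[q3]aaa#a
Step 14: δ(q3, a) = (q3, a, L) → Xaaa[q3]aaaa#a
Step 15: δ(q3, a) = (q3, a, L) → Xaa[q3]aaaaa#a
Step 16: δ(q3, a) = (q3, a, L) → Xa[q3]aaaaaa#a
Step 17: δ(q3, a) = (q3, a, L) → X[q3]aaaaaaa#a
Step 18: δ(q3, a) = (q3, a, L) → [q3]Xaaaaaaa#a
Step 19: δ(q3, X) = (q0, a, R) → a[q0]aaaaaaa#a

The machine has not reached a halting state after 19 steps.
The machine did not halt within the 19-step bound.

Answer: No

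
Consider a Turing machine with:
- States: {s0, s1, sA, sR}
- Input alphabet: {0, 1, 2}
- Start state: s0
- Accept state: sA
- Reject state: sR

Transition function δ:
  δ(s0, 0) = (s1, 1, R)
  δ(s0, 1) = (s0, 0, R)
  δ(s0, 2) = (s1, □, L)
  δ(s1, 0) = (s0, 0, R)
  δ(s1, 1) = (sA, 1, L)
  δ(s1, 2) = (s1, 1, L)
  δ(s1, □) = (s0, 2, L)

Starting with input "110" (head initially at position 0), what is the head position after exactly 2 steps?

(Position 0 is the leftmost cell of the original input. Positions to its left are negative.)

Execution trace (head position shown):
Step 0: [s0]110  (head at position 0)
Step 1: move right → 0[s0]10  (head at position 1)
Step 2: move right → 00[s0]0  (head at position 2)

After 2 steps, the head is at position 2.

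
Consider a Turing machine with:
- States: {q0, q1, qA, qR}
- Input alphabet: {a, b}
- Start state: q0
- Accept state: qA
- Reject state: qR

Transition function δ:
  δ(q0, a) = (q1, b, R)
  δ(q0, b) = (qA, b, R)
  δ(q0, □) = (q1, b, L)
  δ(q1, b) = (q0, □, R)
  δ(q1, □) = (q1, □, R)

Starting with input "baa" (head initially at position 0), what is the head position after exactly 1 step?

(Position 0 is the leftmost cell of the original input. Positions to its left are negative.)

Execution trace (head position shown):
Step 0: [q0]baa  (head at position 0)
Step 1: move right → b[qA]aa  (head at position 1)

After 1 step, the head is at position 1.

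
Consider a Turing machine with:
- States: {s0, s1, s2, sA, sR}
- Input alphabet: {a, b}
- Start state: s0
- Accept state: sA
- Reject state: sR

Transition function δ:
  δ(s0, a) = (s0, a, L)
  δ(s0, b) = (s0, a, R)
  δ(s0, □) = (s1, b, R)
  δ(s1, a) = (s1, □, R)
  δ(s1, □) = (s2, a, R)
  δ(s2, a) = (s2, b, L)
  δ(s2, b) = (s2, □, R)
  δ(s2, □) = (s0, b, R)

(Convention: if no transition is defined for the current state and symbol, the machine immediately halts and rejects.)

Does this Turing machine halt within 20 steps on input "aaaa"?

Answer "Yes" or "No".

Execution trace:
Initial: [s0]aaaa
Step 1: δ(s0, a) = (s0, a, L) → [s0]□aaaa
Step 2: δ(s0, □) = (s1, b, R) → b[s1]aaaa
Step 3: δ(s1, a) = (s1, □, R) → b□[s1]aaa
Step 4: δ(s1, a) = (s1, □, R) → b□□[s1]aa
Step 5: δ(s1, a) = (s1, □, R) → b□□□[s1]a
Step 6: δ(s1, a) = (s1, □, R) → b□□□□[s1]□
Step 7: δ(s1, □) = (s2, a, R) → b□□□□a[s2]□
Step 8: δ(s2, □) = (s0, b, R) → b□□□□ab[s0]□
Step 9: δ(s0, □) = (s1, b, R) → b□□□□abb[s1]□
Step 10: δ(s1, □) = (s2, a, R) → b□□□□abba[s2]□
Step 11: δ(s2, □) = (s0, b, R) → b□□□□abbab[s0]□
Step 12: δ(s0, □) = (s1, b, R) → b□□□□abbabb[s1]□
Step 13: δ(s1, □) = (s2, a, R) → b□□□□abbabba[s2]□
Step 14: δ(s2, □) = (s0, b, R) → b□□□□abbabbab[s0]□
Step 15: δ(s0, □) = (s1, b, R) → b□□□□abbabbabb[s1]□
Step 16: δ(s1, □) = (s2, a, R) → b□□□□abbabbabba[s2]□
Step 17: δ(s2, □) = (s0, b, R) → b□□□□abbabbabbab[s0]□
Step 18: δ(s0, □) = (s1, b, R) → b□□□□abbabbabbabb[s1]□
Step 19: δ(s1, □) = (s2, a, R) → b□□□□abbabbabbabba[s2]□
Step 20: δ(s2, □) = (s0, b, R) → b□□□□abbabbabbabbab[s0]□

The machine has not reached a halting state after 20 steps.
The machine did not halt within the 20-step bound.

Answer: No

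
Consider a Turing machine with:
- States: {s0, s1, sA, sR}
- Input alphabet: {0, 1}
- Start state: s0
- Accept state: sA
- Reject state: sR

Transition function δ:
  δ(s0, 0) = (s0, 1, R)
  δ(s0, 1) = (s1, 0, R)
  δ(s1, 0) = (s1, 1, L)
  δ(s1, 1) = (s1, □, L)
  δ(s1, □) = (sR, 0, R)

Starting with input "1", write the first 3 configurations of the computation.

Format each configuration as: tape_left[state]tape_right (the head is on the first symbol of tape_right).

Transitions applied:
Step 1: δ(s0, 1) = (s1, 0, R)
Step 2: δ(s1, □) = (sR, 0, R)

The first 3 configurations are:
[s0]1 ⊢ 0[s1]□ ⊢ 00[sR]□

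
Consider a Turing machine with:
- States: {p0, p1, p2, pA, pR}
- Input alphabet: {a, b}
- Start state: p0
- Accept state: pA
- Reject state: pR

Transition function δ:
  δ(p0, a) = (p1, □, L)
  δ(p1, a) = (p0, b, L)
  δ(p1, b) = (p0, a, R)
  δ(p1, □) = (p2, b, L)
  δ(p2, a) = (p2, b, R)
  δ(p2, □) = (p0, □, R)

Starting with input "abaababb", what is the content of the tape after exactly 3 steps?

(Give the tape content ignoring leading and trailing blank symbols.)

Execution trace:
Initial: [p0]abaababb
Step 1: δ(p0, a) = (p1, □, L) → [p1]□□baababb
Step 2: δ(p1, □) = (p2, b, L) → [p2]□b□baababb
Step 3: δ(p2, □) = (p0, □, R) → □[p0]b□baababb

No transition is defined for δ(p0, b). By convention the machine halts and rejects.

After 3 steps, the tape (ignoring leading/trailing blanks) is: b□baababb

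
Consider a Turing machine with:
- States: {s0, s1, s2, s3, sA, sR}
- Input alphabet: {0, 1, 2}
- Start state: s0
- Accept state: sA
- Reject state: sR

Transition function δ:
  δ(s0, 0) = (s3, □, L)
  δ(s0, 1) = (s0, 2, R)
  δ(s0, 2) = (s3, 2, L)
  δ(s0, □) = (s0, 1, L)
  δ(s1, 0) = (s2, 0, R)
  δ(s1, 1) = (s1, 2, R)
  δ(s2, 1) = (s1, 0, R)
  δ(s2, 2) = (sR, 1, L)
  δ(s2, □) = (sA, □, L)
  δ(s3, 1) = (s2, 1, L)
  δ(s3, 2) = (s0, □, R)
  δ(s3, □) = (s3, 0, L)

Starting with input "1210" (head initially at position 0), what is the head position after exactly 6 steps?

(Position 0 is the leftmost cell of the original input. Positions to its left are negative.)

Execution trace (head position shown):
Step 0: [s0]1210  (head at position 0)
Step 1: move right → 2[s0]210  (head at position 1)
Step 2: move left → [s3]2210  (head at position 0)
Step 3: move right → □[s0]210  (head at position 1)
Step 4: move left → [s3]□210  (head at position 0)
Step 5: move left → [s3]□0210  (head at position -1)
Step 6: move left → [s3]□00210  (head at position -2)

After 6 steps, the head is at position -2.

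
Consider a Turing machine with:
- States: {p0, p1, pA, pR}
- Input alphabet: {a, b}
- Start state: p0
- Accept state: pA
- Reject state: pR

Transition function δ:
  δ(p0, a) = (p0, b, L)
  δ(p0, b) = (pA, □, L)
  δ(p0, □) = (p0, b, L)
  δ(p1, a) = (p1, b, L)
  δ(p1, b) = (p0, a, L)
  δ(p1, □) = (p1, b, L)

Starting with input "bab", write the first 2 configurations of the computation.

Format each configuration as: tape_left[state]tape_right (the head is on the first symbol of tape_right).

Transitions applied:
Step 1: δ(p0, b) = (pA, □, L)

The first 2 configurations are:
[p0]bab ⊢ [pA]□□ab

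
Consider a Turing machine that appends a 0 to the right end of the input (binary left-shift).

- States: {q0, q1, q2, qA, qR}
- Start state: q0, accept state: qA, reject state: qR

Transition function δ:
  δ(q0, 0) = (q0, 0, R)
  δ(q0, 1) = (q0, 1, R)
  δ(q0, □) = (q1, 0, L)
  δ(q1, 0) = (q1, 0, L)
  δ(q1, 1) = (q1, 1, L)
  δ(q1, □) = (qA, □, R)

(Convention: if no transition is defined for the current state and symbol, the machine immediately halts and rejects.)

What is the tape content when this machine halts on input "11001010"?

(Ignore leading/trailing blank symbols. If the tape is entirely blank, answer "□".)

Execution trace:
Initial: [q0]11001010
Step 1: δ(q0, 1) = (q0, 1, R) → 1[q0]1001010
Step 2: δ(q0, 1) = (q0, 1, R) → 11[q0]001010
Step 3: δ(q0, 0) = (q0, 0, R) → 110[q0]01010
Step 4: δ(q0, 0) = (q0, 0, R) → 1100[q0]1010
Step 5: δ(q0, 1) = (q0, 1, R) → 11001[q0]010
Step 6: δ(q0, 0) = (q0, 0, R) → 110010[q0]10
Step 7: δ(q0, 1) = (q0, 1, R) → 1100101[q0]0
Step 8: δ(q0, 0) = (q0, 0, R) → 11001010[q0]□
Step 9: δ(q0, □) = (q1, 0, L) → 1100101[q1]00
Step 10: δ(q1, 0) = (q1, 0, L) → 110010[q1]100
Step 11: δ(q1, 1) = (q1, 1, L) → 11001[q1]0100
Step 12: δ(q1, 0) = (q1, 0, L) → 1100[q1]10100
Step 13: δ(q1, 1) = (q1, 1, L) → 110[q1]010100
Step 14: δ(q1, 0) = (q1, 0, L) → 11[q1]0010100
Step 15: δ(q1, 0) = (q1, 0, L) → 1[q1]10010100
Step 16: δ(q1, 1) = (q1, 1, L) → [q1]110010100
Step 17: δ(q1, 1) = (q1, 1, L) → [q1]□110010100
Step 18: δ(q1, □) = (qA, □, R) → □[qA]110010100

The machine reaches the accept state qA and halts.

Final tape (ignoring leading/trailing blanks): 110010100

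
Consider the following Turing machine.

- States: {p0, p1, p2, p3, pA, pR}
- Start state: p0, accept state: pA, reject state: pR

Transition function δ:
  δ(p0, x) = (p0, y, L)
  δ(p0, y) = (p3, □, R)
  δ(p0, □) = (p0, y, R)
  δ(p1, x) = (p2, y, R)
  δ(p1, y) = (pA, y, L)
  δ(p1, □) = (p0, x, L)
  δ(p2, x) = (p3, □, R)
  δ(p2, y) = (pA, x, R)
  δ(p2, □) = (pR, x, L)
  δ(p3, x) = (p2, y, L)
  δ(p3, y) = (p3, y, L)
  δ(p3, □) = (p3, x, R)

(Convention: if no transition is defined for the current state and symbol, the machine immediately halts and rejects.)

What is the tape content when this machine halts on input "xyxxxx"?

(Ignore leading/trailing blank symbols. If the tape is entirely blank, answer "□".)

Execution trace:
Initial: [p0]xyxxxx
Step 1: δ(p0, x) = (p0, y, L) → [p0]□yyxxxx
Step 2: δ(p0, □) = (p0, y, R) → y[p0]yyxxxx
Step 3: δ(p0, y) = (p3, □, R) → y□[p3]yxxxx
Step 4: δ(p3, y) = (p3, y, L) → y[p3]□yxxxx
Step 5: δ(p3, □) = (p3, x, R) → yx[p3]yxxxx
Step 6: δ(p3, y) = (p3, y, L) → y[p3]xyxxxx
Step 7: δ(p3, x) = (p2, y, L) → [p2]yyyxxxx
Step 8: δ(p2, y) = (pA, x, R) → x[pA]yyxxxx

The machine reaches the accept state pA and halts.

Final tape (ignoring leading/trailing blanks): xyyxxxx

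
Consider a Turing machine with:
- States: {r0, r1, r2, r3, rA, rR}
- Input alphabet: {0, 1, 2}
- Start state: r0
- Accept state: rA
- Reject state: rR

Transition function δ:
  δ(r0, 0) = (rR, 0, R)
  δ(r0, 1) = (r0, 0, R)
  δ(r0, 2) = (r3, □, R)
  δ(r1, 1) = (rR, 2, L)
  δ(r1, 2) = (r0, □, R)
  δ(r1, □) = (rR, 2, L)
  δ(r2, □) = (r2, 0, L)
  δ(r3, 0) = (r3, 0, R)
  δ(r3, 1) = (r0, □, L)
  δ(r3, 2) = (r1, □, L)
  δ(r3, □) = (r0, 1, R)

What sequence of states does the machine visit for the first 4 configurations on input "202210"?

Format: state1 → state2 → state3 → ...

Execution trace:
Initial: [r0]202210
Step 1: δ(r0, 2) = (r3, □, R) → □[r3]02210
Step 2: δ(r3, 0) = (r3, 0, R) → □0[r3]2210
Step 3: δ(r3, 2) = (r1, □, L) → □[r1]0□210

No transition is defined for δ(r1, 0). By convention the machine halts and rejects.

State sequence: r0 → r3 → r3 → r1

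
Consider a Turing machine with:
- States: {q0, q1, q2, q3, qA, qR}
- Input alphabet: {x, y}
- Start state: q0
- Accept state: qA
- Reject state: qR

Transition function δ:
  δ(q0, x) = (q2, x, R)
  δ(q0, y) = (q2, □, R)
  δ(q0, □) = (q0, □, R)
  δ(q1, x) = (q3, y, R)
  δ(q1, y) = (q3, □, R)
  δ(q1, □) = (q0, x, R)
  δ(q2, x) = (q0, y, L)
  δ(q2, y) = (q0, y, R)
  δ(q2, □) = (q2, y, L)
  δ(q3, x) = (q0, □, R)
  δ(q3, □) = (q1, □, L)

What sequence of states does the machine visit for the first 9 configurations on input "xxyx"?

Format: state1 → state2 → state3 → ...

Execution trace:
Initial: [q0]xxyx
Step 1: δ(q0, x) = (q2, x, R) → x[q2]xyx
Step 2: δ(q2, x) = (q0, y, L) → [q0]xyyx
Step 3: δ(q0, x) = (q2, x, R) → x[q2]yyx
Step 4: δ(q2, y) = (q0, y, R) → xy[q0]yx
Step 5: δ(q0, y) = (q2, □, R) → xy□[q2]x
Step 6: δ(q2, x) = (q0, y, L) → xy[q0]□y
Step 7: δ(q0, □) = (q0, □, R) → xy□[q0]y
Step 8: δ(q0, y) = (q2, □, R) → xy□□[q2]□

State sequence: q0 → q2 → q0 → q2 → q0 → q2 → q0 → q0 → q2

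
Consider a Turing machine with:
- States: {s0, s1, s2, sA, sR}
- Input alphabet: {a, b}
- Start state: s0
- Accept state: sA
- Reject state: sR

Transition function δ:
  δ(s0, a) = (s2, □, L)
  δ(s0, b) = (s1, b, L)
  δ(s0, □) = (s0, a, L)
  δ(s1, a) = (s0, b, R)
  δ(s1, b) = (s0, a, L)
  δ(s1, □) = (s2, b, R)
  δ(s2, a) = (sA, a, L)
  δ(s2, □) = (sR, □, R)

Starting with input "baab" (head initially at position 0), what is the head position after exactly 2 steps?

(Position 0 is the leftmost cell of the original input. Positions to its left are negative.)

Execution trace (head position shown):
Step 0: [s0]baab  (head at position 0)
Step 1: move left → [s1]□baab  (head at position -1)
Step 2: move right → b[s2]baab  (head at position 0)

After 2 steps, the head is at position 0.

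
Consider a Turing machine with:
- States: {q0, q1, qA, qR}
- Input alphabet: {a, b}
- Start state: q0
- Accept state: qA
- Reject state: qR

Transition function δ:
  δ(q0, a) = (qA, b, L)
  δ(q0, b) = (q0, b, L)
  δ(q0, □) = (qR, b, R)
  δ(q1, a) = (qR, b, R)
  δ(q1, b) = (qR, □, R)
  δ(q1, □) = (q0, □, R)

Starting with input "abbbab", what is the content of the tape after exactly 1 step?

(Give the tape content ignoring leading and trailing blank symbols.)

Execution trace:
Initial: [q0]abbbab
Step 1: δ(q0, a) = (qA, b, L) → [qA]□bbbbab

The machine reaches the accept state qA and halts.

After 1 step, the tape (ignoring leading/trailing blanks) is: bbbbab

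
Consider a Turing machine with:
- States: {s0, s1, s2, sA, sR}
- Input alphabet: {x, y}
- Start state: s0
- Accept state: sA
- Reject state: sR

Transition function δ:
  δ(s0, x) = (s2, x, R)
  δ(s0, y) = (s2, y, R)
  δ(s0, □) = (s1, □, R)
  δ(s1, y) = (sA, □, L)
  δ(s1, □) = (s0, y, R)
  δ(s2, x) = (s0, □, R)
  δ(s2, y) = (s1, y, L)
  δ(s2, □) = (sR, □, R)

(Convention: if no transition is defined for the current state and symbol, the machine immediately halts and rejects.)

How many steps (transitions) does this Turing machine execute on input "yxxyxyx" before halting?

Execution trace:
Initial: [s0]yxxyxyx
Step 1: δ(s0, y) = (s2, y, R) → y[s2]xxyxyx
Step 2: δ(s2, x) = (s0, □, R) → y□[s0]xyxyx
Step 3: δ(s0, x) = (s2, x, R) → y□x[s2]yxyx
Step 4: δ(s2, y) = (s1, y, L) → y□[s1]xyxyx

No transition is defined for δ(s1, x). By convention the machine halts and rejects.

The machine executed 4 steps before halting.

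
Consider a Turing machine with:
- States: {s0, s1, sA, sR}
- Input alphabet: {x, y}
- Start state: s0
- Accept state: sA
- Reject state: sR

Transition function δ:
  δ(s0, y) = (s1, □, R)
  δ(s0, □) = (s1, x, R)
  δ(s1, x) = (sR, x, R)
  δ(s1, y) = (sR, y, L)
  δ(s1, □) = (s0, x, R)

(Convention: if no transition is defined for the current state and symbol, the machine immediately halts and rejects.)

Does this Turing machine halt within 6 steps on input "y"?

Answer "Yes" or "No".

Execution trace:
Initial: [s0]y
Step 1: δ(s0, y) = (s1, □, R) → □[s1]□
Step 2: δ(s1, □) = (s0, x, R) → □x[s0]□
Step 3: δ(s0, □) = (s1, x, R) → □xx[s1]□
Step 4: δ(s1, □) = (s0, x, R) → □xxx[s0]□
Step 5: δ(s0, □) = (s1, x, R) → □xxxx[s1]□
Step 6: δ(s1, □) = (s0, x, R) → □xxxxx[s0]□

The machine has not reached a halting state after 6 steps.
The machine did not halt within the 6-step bound.

Answer: No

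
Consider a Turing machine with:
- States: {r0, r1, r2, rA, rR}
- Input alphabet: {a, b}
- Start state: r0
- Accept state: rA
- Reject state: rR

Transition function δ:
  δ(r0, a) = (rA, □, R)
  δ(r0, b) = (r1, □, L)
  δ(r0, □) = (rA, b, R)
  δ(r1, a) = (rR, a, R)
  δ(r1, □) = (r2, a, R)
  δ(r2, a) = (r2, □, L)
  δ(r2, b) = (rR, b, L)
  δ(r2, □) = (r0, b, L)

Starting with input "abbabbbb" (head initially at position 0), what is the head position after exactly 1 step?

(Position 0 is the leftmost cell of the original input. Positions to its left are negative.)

Execution trace (head position shown):
Step 0: [r0]abbabbbb  (head at position 0)
Step 1: move right → □[rA]bbabbbb  (head at position 1)

After 1 step, the head is at position 1.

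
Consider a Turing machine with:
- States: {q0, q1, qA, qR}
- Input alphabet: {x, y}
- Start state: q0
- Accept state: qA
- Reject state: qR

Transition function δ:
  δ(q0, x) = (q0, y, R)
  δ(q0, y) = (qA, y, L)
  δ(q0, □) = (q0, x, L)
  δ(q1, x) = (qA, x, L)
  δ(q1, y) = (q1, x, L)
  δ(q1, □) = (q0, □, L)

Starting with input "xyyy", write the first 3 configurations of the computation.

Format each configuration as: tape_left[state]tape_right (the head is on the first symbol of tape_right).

Transitions applied:
Step 1: δ(q0, x) = (q0, y, R)
Step 2: δ(q0, y) = (qA, y, L)

The first 3 configurations are:
[q0]xyyy ⊢ y[q0]yyy ⊢ [qA]yyyy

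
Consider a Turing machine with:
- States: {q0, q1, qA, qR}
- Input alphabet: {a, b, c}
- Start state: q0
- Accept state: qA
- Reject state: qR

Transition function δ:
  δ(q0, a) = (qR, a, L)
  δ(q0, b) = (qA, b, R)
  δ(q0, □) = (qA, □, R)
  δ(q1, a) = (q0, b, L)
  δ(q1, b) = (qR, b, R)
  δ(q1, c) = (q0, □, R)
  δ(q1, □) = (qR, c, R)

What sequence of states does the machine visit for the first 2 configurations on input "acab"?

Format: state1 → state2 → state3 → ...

Execution trace:
Initial: [q0]acab
Step 1: δ(q0, a) = (qR, a, L) → [qR]□acab

The machine reaches the reject state qR and halts.

State sequence: q0 → qR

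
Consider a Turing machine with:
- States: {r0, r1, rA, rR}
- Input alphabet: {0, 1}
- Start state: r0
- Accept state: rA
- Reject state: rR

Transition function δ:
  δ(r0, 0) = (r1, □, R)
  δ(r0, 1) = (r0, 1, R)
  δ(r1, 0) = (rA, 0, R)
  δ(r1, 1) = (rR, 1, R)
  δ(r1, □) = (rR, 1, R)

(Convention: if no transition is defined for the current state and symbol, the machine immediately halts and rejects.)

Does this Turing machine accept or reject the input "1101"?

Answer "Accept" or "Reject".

Execution trace:
Initial: [r0]1101
Step 1: δ(r0, 1) = (r0, 1, R) → 1[r0]101
Step 2: δ(r0, 1) = (r0, 1, R) → 11[r0]01
Step 3: δ(r0, 0) = (r1, □, R) → 11□[r1]1
Step 4: δ(r1, 1) = (rR, 1, R) → 11□1[rR]□

The machine reaches the reject state rR and halts.

Answer: Reject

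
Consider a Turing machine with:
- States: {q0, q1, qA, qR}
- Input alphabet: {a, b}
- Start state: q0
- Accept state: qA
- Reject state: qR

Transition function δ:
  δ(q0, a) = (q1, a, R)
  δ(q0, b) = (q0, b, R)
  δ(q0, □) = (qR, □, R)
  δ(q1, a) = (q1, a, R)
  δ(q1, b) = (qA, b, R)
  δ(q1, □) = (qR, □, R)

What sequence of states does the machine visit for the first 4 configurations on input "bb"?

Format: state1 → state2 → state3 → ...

Execution trace:
Initial: [q0]bb
Step 1: δ(q0, b) = (q0, b, R) → b[q0]b
Step 2: δ(q0, b) = (q0, b, R) → bb[q0]□
Step 3: δ(q0, □) = (qR, □, R) → bb□[qR]□

The machine reaches the reject state qR and halts.

State sequence: q0 → q0 → q0 → qR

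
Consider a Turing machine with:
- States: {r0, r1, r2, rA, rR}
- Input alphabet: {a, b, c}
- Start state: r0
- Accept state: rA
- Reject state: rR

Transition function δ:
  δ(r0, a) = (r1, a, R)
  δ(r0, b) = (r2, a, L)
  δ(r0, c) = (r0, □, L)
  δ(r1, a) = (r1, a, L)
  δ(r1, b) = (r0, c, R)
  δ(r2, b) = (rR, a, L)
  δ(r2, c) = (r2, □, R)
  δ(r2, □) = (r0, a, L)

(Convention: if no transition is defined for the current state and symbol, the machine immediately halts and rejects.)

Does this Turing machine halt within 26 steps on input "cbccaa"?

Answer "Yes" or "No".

Execution trace:
Initial: [r0]cbccaa
Step 1: δ(r0, c) = (r0, □, L) → [r0]□□bccaa

No transition is defined for δ(r0, □). By convention the machine halts and rejects.
The machine halted after 1 step (within the 26-step bound).

Answer: Yes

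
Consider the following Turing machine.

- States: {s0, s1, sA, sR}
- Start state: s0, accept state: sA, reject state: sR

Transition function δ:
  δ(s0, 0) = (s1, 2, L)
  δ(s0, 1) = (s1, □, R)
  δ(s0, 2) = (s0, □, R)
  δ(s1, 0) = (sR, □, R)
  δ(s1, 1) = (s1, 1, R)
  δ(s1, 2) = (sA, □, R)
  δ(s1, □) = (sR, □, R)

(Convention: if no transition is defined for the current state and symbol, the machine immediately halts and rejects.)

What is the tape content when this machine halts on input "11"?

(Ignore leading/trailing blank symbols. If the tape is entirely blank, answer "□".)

Execution trace:
Initial: [s0]11
Step 1: δ(s0, 1) = (s1, □, R) → □[s1]1
Step 2: δ(s1, 1) = (s1, 1, R) → □1[s1]□
Step 3: δ(s1, □) = (sR, □, R) → □1□[sR]□

The machine reaches the reject state sR and halts.

Final tape (ignoring leading/trailing blanks): 1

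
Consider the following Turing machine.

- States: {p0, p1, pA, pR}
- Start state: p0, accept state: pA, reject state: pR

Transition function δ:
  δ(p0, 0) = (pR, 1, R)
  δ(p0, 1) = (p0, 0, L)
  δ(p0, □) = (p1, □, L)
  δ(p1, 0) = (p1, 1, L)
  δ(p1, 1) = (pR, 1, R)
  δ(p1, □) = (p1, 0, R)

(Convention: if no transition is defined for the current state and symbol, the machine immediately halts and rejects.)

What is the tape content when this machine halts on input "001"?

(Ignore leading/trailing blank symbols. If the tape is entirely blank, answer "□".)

Execution trace:
Initial: [p0]001
Step 1: δ(p0, 0) = (pR, 1, R) → 1[pR]01

The machine reaches the reject state pR and halts.

Final tape (ignoring leading/trailing blanks): 101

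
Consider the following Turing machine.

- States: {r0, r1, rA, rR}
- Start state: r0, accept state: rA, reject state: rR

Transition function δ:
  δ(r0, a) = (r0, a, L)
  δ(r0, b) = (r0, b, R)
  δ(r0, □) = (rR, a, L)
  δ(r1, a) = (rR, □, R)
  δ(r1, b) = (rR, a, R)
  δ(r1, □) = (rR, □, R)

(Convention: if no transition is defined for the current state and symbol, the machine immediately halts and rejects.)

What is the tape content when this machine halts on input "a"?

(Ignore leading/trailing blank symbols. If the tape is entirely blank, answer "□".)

Execution trace:
Initial: [r0]a
Step 1: δ(r0, a) = (r0, a, L) → [r0]□a
Step 2: δ(r0, □) = (rR, a, L) → [rR]□aa

The machine reaches the reject state rR and halts.

Final tape (ignoring leading/trailing blanks): aa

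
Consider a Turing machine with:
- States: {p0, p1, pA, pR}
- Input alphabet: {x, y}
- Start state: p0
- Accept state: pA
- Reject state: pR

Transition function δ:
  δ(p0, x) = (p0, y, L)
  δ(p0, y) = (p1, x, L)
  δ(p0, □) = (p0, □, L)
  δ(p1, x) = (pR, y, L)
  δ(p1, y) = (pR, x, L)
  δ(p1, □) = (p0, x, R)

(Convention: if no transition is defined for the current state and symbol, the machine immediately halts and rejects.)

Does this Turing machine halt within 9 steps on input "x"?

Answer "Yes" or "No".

Execution trace:
Initial: [p0]x
Step 1: δ(p0, x) = (p0, y, L) → [p0]□y
Step 2: δ(p0, □) = (p0, □, L) → [p0]□□y
Step 3: δ(p0, □) = (p0, □, L) → [p0]□□□y
Step 4: δ(p0, □) = (p0, □, L) → [p0]□□□□y
Step 5: δ(p0, □) = (p0, □, L) → [p0]□□□□□y
Step 6: δ(p0, □) = (p0, □, L) → [p0]□□□□□□y
Step 7: δ(p0, □) = (p0, □, L) → [p0]□□□□□□□y
Step 8: δ(p0, □) = (p0, □, L) → [p0]□□□□□□□□y
Step 9: δ(p0, □) = (p0, □, L) → [p0]□□□□□□□□□y

The machine has not reached a halting state after 9 steps.
The machine did not halt within the 9-step bound.

Answer: No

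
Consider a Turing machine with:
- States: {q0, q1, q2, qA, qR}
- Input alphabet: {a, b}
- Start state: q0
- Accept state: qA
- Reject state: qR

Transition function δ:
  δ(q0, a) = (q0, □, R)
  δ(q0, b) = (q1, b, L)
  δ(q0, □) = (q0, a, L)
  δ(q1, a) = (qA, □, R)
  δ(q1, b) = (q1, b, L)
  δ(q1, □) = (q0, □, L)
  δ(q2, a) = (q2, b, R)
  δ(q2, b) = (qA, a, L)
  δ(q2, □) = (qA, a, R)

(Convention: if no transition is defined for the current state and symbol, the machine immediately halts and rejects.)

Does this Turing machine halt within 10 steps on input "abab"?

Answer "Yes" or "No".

Execution trace:
Initial: [q0]abab
Step 1: δ(q0, a) = (q0, □, R) → □[q0]bab
Step 2: δ(q0, b) = (q1, b, L) → [q1]□bab
Step 3: δ(q1, □) = (q0, □, L) → [q0]□□bab
Step 4: δ(q0, □) = (q0, a, L) → [q0]□a□bab
Step 5: δ(q0, □) = (q0, a, L) → [q0]□aa□bab
Step 6: δ(q0, □) = (q0, a, L) → [q0]□aaa□bab
Step 7: δ(q0, □) = (q0, a, L) → [q0]□aaaa□bab
Step 8: δ(q0, □) = (q0, a, L) → [q0]□aaaaa□bab
Step 9: δ(q0, □) = (q0, a, L) → [q0]□aaaaaa□bab
Step 10: δ(q0, □) = (q0, a, L) → [q0]□aaaaaaa□bab

The machine has not reached a halting state after 10 steps.
The machine did not halt within the 10-step bound.

Answer: No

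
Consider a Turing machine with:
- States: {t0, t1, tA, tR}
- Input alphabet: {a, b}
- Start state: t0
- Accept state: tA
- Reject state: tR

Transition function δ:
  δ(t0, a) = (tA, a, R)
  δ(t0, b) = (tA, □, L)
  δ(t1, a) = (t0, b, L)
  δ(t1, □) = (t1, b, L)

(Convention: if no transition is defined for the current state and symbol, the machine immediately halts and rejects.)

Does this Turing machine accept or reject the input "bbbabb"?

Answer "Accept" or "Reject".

Execution trace:
Initial: [t0]bbbabb
Step 1: δ(t0, b) = (tA, □, L) → [tA]□□bbabb

The machine reaches the accept state tA and halts.

Answer: Accept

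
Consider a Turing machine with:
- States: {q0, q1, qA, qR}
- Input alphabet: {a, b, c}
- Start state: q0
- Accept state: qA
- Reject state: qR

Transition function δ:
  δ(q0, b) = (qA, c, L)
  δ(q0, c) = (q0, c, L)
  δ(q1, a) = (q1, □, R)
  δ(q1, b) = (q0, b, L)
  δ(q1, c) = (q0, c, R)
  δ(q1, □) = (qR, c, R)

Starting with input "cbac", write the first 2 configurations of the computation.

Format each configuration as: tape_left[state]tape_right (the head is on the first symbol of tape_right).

Transitions applied:
Step 1: δ(q0, c) = (q0, c, L)

The first 2 configurations are:
[q0]cbac ⊢ [q0]□cbac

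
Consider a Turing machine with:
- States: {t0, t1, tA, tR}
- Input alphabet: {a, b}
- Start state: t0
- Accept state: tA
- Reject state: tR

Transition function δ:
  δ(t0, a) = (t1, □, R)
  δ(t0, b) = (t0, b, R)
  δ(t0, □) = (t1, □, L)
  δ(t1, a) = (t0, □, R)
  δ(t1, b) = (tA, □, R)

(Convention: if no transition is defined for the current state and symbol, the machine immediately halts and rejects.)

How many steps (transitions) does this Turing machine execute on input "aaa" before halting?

Execution trace:
Initial: [t0]aaa
Step 1: δ(t0, a) = (t1, □, R) → □[t1]aa
Step 2: δ(t1, a) = (t0, □, R) → □□[t0]a
Step 3: δ(t0, a) = (t1, □, R) → □□□[t1]□

No transition is defined for δ(t1, □). By convention the machine halts and rejects.

The machine executed 3 steps before halting.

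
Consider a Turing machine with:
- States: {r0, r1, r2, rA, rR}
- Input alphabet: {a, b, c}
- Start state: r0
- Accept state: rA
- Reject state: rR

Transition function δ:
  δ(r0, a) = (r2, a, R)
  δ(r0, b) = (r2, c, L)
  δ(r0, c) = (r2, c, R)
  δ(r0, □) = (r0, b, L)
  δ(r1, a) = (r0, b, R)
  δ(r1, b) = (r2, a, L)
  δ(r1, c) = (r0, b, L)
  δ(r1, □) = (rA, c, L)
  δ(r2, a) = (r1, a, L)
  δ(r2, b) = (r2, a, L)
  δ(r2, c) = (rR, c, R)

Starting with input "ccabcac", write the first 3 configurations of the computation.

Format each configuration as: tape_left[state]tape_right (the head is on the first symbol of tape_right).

Transitions applied:
Step 1: δ(r0, c) = (r2, c, R)
Step 2: δ(r2, c) = (rR, c, R)

The first 3 configurations are:
[r0]ccabcac ⊢ c[r2]cabcac ⊢ cc[rR]abcac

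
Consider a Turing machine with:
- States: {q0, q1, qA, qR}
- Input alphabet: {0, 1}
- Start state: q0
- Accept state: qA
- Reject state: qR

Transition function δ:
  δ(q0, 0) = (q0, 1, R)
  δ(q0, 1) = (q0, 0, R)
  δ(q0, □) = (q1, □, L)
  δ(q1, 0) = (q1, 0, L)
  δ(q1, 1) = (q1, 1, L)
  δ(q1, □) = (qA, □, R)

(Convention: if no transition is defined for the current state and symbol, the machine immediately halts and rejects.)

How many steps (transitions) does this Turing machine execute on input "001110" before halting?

Execution trace:
Initial: [q0]001110
Step 1: δ(q0, 0) = (q0, 1, R) → 1[q0]01110
Step 2: δ(q0, 0) = (q0, 1, R) → 11[q0]1110
Step 3: δ(q0, 1) = (q0, 0, R) → 110[q0]110
Step 4: δ(q0, 1) = (q0, 0, R) → 1100[q0]10
Step 5: δ(q0, 1) = (q0, 0, R) → 11000[q0]0
Step 6: δ(q0, 0) = (q0, 1, R) → 110001[q0]□
Step 7: δ(q0, □) = (q1, □, L) → 11000[q1]1□
Step 8: δ(q1, 1) = (q1, 1, L) → 1100[q1]01□
Step 9: δ(q1, 0) = (q1, 0, L) → 110[q1]001□
Step 10: δ(q1, 0) = (q1, 0, L) → 11[q1]0001□
Step 11: δ(q1, 0) = (q1, 0, L) → 1[q1]10001□
Step 12: δ(q1, 1) = (q1, 1, L) → [q1]110001□
Step 13: δ(q1, 1) = (q1, 1, L) → [q1]□110001□
Step 14: δ(q1, □) = (qA, □, R) → □[qA]110001□

The machine reaches the accept state qA and halts.

The machine executed 14 steps before halting.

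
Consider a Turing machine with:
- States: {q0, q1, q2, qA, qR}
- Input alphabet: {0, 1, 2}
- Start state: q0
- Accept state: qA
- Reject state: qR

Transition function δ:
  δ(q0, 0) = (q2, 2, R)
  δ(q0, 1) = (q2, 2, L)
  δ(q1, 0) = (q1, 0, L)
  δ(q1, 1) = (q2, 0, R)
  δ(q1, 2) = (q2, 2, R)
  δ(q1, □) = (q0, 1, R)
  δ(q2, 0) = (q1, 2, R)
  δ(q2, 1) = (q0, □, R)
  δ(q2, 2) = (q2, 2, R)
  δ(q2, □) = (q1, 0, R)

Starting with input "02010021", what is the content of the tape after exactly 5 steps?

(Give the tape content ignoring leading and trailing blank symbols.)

Execution trace:
Initial: [q0]02010021
Step 1: δ(q0, 0) = (q2, 2, R) → 2[q2]2010021
Step 2: δ(q2, 2) = (q2, 2, R) → 22[q2]010021
Step 3: δ(q2, 0) = (q1, 2, R) → 222[q1]10021
Step 4: δ(q1, 1) = (q2, 0, R) → 2220[q2]0021
Step 5: δ(q2, 0) = (q1, 2, R) → 22202[q1]021

After 5 steps, the tape (ignoring leading/trailing blanks) is: 22202021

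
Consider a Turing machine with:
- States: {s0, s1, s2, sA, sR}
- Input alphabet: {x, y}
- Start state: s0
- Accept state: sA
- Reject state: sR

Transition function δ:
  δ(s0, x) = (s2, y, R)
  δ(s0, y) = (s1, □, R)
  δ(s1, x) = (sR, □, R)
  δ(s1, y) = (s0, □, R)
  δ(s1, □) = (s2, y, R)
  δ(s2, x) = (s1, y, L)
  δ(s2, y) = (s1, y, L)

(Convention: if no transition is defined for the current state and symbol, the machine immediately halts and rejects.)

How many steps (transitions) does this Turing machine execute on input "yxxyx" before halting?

Execution trace:
Initial: [s0]yxxyx
Step 1: δ(s0, y) = (s1, □, R) → □[s1]xxyx
Step 2: δ(s1, x) = (sR, □, R) → □□[sR]xyx

The machine reaches the reject state sR and halts.

The machine executed 2 steps before halting.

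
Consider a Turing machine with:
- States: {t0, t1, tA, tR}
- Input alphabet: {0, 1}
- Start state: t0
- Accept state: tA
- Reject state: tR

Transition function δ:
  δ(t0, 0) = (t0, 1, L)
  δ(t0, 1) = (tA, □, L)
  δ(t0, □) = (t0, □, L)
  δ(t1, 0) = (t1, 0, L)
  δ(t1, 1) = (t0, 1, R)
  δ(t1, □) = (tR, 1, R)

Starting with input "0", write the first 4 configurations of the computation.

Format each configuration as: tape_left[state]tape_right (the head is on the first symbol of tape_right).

Transitions applied:
Step 1: δ(t0, 0) = (t0, 1, L)
Step 2: δ(t0, □) = (t0, □, L)
Step 3: δ(t0, □) = (t0, □, L)

The first 4 configurations are:
[t0]0 ⊢ [t0]□1 ⊢ [t0]□□1 ⊢ [t0]□□□1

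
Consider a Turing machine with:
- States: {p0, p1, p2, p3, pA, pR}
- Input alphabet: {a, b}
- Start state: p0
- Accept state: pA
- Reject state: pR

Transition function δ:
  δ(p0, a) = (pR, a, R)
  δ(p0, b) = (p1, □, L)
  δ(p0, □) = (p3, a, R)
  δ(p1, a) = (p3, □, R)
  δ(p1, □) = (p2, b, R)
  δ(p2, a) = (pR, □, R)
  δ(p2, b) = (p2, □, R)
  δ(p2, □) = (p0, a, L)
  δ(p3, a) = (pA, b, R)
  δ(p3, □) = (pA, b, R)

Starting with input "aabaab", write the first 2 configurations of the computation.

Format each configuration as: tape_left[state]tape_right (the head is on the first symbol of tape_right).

Transitions applied:
Step 1: δ(p0, a) = (pR, a, R)

The first 2 configurations are:
[p0]aabaab ⊢ a[pR]abaab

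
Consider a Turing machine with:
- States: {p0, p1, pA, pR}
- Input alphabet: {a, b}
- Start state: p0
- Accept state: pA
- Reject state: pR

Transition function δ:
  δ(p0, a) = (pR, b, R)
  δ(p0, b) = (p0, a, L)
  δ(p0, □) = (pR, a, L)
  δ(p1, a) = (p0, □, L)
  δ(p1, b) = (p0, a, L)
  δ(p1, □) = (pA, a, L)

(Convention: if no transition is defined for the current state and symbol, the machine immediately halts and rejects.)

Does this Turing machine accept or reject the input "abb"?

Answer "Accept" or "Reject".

Execution trace:
Initial: [p0]abb
Step 1: δ(p0, a) = (pR, b, R) → b[pR]bb

The machine reaches the reject state pR and halts.

Answer: Reject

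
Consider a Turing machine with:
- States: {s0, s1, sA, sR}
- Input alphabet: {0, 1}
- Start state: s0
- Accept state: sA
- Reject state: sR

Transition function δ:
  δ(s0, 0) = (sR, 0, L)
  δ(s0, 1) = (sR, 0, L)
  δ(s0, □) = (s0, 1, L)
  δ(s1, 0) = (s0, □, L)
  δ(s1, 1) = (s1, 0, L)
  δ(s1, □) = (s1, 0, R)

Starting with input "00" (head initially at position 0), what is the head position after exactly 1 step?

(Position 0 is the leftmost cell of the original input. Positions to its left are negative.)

Execution trace (head position shown):
Step 0: [s0]00  (head at position 0)
Step 1: move left → [sR]□00  (head at position -1)

After 1 step, the head is at position -1.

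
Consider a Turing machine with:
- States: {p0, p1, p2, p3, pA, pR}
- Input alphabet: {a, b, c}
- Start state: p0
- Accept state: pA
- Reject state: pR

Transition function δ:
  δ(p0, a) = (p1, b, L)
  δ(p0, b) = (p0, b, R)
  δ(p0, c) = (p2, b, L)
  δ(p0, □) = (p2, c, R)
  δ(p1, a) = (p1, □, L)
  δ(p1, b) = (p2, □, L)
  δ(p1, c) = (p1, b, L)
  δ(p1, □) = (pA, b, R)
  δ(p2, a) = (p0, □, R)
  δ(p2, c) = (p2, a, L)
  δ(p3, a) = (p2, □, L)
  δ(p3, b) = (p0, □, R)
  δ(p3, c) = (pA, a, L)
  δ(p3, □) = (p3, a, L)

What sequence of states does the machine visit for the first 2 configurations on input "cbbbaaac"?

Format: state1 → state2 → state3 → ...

Execution trace:
Initial: [p0]cbbbaaac
Step 1: δ(p0, c) = (p2, b, L) → [p2]□bbbbaaac

No transition is defined for δ(p2, □). By convention the machine halts and rejects.

State sequence: p0 → p2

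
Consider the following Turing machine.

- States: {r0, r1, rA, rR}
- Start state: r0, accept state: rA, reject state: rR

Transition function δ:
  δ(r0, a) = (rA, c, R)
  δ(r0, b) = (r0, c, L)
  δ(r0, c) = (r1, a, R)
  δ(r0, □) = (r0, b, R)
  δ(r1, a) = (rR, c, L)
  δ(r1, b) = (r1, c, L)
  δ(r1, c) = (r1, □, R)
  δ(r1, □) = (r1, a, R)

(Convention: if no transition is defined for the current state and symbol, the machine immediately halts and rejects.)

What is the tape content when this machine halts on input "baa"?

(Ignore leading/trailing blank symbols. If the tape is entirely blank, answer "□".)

Execution trace:
Initial: [r0]baa
Step 1: δ(r0, b) = (r0, c, L) → [r0]□caa
Step 2: δ(r0, □) = (r0, b, R) → b[r0]caa
Step 3: δ(r0, c) = (r1, a, R) → ba[r1]aa
Step 4: δ(r1, a) = (rR, c, L) → b[rR]aca

The machine reaches the reject state rR and halts.

Final tape (ignoring leading/trailing blanks): baca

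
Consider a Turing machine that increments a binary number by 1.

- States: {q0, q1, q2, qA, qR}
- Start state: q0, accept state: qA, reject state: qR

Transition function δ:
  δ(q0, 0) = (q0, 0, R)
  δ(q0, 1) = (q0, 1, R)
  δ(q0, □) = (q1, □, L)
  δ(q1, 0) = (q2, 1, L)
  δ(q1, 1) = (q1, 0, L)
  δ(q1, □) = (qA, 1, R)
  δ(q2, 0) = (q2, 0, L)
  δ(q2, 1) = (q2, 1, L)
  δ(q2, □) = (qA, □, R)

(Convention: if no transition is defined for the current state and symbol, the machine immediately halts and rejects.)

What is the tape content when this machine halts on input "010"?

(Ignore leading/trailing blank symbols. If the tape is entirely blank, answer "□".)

Execution trace:
Initial: [q0]010
Step 1: δ(q0, 0) = (q0, 0, R) → 0[q0]10
Step 2: δ(q0, 1) = (q0, 1, R) → 01[q0]0
Step 3: δ(q0, 0) = (q0, 0, R) → 010[q0]□
Step 4: δ(q0, □) = (q1, □, L) → 01[q1]0□
Step 5: δ(q1, 0) = (q2, 1, L) → 0[q2]11□
Step 6: δ(q2, 1) = (q2, 1, L) → [q2]011□
Step 7: δ(q2, 0) = (q2, 0, L) → [q2]□011□
Step 8: δ(q2, □) = (qA, □, R) → □[qA]011□

The machine reaches the accept state qA and halts.

Final tape (ignoring leading/trailing blanks): 011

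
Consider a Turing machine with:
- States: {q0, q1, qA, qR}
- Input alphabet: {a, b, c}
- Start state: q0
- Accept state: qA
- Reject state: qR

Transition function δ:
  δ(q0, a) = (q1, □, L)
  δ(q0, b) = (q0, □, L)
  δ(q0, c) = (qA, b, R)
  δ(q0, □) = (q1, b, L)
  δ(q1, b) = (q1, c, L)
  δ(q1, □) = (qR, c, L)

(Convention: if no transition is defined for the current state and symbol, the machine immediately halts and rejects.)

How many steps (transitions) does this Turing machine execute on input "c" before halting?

Execution trace:
Initial: [q0]c
Step 1: δ(q0, c) = (qA, b, R) → b[qA]□

The machine reaches the accept state qA and halts.

The machine executed 1 step before halting.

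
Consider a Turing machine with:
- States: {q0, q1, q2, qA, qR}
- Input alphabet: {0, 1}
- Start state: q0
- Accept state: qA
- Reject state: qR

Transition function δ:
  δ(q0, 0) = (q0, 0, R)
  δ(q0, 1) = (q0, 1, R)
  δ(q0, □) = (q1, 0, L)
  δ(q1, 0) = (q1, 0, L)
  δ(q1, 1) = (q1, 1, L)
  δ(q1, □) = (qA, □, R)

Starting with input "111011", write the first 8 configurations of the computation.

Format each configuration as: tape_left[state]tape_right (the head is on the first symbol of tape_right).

Transitions applied:
Step 1: δ(q0, 1) = (q0, 1, R)
Step 2: δ(q0, 1) = (q0, 1, R)
Step 3: δ(q0, 1) = (q0, 1, R)
Step 4: δ(q0, 0) = (q0, 0, R)
Step 5: δ(q0, 1) = (q0, 1, R)
Step 6: δ(q0, 1) = (q0, 1, R)
Step 7: δ(q0, □) = (q1, 0, L)

The first 8 configurations are:
[q0]111011 ⊢ 1[q0]11011 ⊢ 11[q0]1011 ⊢ 111[q0]011 ⊢ 1110[q0]11 ⊢ 11101[q0]1 ⊢ 111011[q0]□ ⊢ 11101[q1]10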